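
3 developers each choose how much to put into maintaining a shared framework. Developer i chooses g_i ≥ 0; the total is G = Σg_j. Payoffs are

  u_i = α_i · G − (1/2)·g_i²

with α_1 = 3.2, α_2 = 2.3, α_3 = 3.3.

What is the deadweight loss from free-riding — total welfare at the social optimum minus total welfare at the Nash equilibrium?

51.93

Developer i's FOC: ∂u_i/∂g_i = α_i − g_i = 0, so g_i* = α_i.
NE contributions = (3.2, 2.3, 3.3); G = 8.8.
W^NE = (Σα)·G − ½Σα_i² = 8.8² − ½·26.42 = 64.23.
Planner sets g_i = Σα_j = 8.8 for every i, so G^SO = 3·8.8 = 26.4.
W^SO = (Σα)·G^SO − ½·3·(Σα)² = (3/2)·8.8² = 116.16.
Deadweight loss = W^SO − W^NE = 51.93.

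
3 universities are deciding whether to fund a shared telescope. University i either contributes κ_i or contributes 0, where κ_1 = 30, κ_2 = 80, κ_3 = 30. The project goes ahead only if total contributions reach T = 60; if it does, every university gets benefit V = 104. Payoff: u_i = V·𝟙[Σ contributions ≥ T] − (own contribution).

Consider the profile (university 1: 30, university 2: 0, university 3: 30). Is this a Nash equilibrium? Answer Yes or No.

Total = 60 ≥ 60: provided.
University 1 (pledges 30, payoff 74): dropping to 0 → total 30, payoff 0. No gain.
University 2 (pledges 0, payoff 104): pledging 80 → total 140, payoff 24. No gain.
University 3 (pledges 30, payoff 74): dropping to 0 → total 30, payoff 0. No gain.

Yes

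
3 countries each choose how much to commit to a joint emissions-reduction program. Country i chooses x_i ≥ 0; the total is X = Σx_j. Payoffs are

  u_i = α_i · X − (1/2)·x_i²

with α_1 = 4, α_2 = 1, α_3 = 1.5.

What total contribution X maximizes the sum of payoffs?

Planner FOC: ∂(Σu_j)/∂x_i = (Σα_j) − x_i = 0, so x_i^SO = Σα_j = 6.5 for every i; X^SO = 19.5.

19.5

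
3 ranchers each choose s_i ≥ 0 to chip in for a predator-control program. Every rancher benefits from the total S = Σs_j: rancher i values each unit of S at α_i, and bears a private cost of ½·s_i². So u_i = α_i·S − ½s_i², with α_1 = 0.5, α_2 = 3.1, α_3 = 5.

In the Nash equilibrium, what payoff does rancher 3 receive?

Rancher i's FOC: ∂u_i/∂s_i = α_i − s_i = 0, so s_i* = α_i.
NE contributions = (0.5, 3.1, 5); S = 8.6.
u_3 = α_3·S − ½·(s_3)² = 5·8.6 − ½·5² = 30.5.

30.5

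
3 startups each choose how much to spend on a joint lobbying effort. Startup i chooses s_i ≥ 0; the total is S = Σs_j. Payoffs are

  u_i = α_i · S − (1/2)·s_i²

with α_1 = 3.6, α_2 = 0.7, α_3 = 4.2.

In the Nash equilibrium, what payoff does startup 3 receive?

26.88

Startup i's FOC: ∂u_i/∂s_i = α_i − s_i = 0, so s_i* = α_i.
NE contributions = (3.6, 0.7, 4.2); S = 8.5.
u_3 = α_3·S − ½·(s_3)² = 4.2·8.5 − ½·4.2² = 26.88.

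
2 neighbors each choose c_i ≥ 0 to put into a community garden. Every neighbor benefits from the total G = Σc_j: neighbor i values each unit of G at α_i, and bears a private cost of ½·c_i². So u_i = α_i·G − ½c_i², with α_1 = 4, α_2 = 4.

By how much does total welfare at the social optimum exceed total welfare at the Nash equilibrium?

Neighbor i's FOC: ∂u_i/∂c_i = α_i − c_i = 0, so c_i* = α_i.
NE contributions = (4, 4); G = 8.
W^NE = (Σα)·G − ½Σα_i² = 8² − ½·32 = 48.
Planner sets c_i = Σα_j = 8 for every i, so G^SO = 2·8 = 16.
W^SO = (Σα)·G^SO − ½·2·(Σα)² = (2/2)·8² = 64.
Deadweight loss = W^SO − W^NE = 16.

16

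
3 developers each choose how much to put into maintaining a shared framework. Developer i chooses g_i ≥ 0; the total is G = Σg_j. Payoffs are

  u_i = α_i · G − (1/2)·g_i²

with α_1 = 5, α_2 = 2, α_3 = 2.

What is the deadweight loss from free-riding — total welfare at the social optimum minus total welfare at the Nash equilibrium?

Developer i's FOC: ∂u_i/∂g_i = α_i − g_i = 0, so g_i* = α_i.
NE contributions = (5, 2, 2); G = 9.
W^NE = (Σα)·G − ½Σα_i² = 9² − ½·33 = 64.5.
Planner sets g_i = Σα_j = 9 for every i, so G^SO = 3·9 = 27.
W^SO = (Σα)·G^SO − ½·3·(Σα)² = (3/2)·9² = 121.5.
Deadweight loss = W^SO − W^NE = 57.

57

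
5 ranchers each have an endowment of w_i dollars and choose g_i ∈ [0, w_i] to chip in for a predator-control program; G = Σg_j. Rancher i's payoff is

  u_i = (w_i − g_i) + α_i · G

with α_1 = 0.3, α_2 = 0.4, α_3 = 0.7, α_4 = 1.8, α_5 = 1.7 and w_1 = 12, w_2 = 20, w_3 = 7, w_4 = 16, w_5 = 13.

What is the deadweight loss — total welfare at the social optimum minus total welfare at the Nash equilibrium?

152.1

∂u_i/∂g_i = α_i − 1, so rancher i contributes w_i if α_i > 1, else 0.
α_i > 1 for i ∈ {4, 5}; NE contributions (0, 0, 0, 16, 13), G = 29.
W^NE = Σw_i − G^NE + (Σα_i)·G^NE = 68 + 3.9·29 = 181.1.
Planner: ∂(Σu_j)/∂g_i = Σα_j − 1 = 3.9 > 0, so everyone contributes w_i; G^SO = 68, W^SO = 68 + 3.9·68 = 333.2.
Deadweight loss = 152.1.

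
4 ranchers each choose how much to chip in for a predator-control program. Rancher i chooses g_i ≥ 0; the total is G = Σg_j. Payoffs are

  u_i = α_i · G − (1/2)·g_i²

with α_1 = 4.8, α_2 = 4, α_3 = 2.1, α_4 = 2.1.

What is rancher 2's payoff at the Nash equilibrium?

Rancher i's FOC: ∂u_i/∂g_i = α_i − g_i = 0, so g_i* = α_i.
NE contributions = (4.8, 4, 2.1, 2.1); G = 13.
u_2 = α_2·G − ½·(g_2)² = 4·13 − ½·4² = 44.

44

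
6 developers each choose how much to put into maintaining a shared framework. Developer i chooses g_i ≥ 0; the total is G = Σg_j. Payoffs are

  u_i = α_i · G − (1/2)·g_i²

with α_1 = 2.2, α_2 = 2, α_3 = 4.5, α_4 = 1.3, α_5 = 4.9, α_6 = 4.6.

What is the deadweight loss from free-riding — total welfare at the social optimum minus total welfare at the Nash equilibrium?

Developer i's FOC: ∂u_i/∂g_i = α_i − g_i = 0, so g_i* = α_i.
NE contributions = (2.2, 2, 4.5, 1.3, 4.9, 4.6); G = 19.5.
W^NE = (Σα)·G − ½Σα_i² = 19.5² − ½·75.95 = 342.275.
Planner sets g_i = Σα_j = 19.5 for every i, so G^SO = 6·19.5 = 117.
W^SO = (Σα)·G^SO − ½·6·(Σα)² = (6/2)·19.5² = 1140.75.
Deadweight loss = W^SO − W^NE = 798.475.

798.475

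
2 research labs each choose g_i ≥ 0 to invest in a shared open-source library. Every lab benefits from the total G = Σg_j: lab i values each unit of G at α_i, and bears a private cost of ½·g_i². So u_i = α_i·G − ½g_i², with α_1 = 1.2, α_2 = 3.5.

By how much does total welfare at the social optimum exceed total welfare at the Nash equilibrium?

6.845

Lab i's FOC: ∂u_i/∂g_i = α_i − g_i = 0, so g_i* = α_i.
NE contributions = (1.2, 3.5); G = 4.7.
W^NE = (Σα)·G − ½Σα_i² = 4.7² − ½·13.69 = 15.245.
Planner sets g_i = Σα_j = 4.7 for every i, so G^SO = 2·4.7 = 9.4.
W^SO = (Σα)·G^SO − ½·2·(Σα)² = (2/2)·4.7² = 22.09.
Deadweight loss = W^SO − W^NE = 6.845.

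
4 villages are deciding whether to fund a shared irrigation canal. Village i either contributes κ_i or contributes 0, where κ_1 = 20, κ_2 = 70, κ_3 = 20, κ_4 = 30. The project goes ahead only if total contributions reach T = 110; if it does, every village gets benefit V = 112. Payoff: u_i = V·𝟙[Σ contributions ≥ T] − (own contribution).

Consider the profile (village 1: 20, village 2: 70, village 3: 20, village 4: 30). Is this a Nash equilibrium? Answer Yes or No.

No

Total = 140 ≥ 110: provided.
Village 1 (pledges 20, payoff 92): dropping to 0 → total 120, payoff 112. Profitable deviation.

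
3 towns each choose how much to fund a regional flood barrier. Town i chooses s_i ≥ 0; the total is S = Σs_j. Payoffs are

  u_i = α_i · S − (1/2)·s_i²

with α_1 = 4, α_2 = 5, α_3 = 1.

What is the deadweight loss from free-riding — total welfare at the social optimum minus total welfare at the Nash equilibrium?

Town i's FOC: ∂u_i/∂s_i = α_i − s_i = 0, so s_i* = α_i.
NE contributions = (4, 5, 1); S = 10.
W^NE = (Σα)·S − ½Σα_i² = 10² − ½·42 = 79.
Planner sets s_i = Σα_j = 10 for every i, so S^SO = 3·10 = 30.
W^SO = (Σα)·S^SO − ½·3·(Σα)² = (3/2)·10² = 150.
Deadweight loss = W^SO − W^NE = 71.

71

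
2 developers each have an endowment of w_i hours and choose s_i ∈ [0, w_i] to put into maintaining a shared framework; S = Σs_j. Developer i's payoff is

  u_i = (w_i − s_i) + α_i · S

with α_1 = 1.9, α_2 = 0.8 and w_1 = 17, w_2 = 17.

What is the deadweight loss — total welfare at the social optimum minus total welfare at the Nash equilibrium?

28.9

∂u_i/∂s_i = α_i − 1, so developer i contributes w_i if α_i > 1, else 0.
α_i > 1 for i ∈ {1}; NE contributions (17, 0), S = 17.
W^NE = Σw_i − S^NE + (Σα_i)·S^NE = 34 + 1.7·17 = 62.9.
Planner: ∂(Σu_j)/∂s_i = Σα_j − 1 = 1.7 > 0, so everyone contributes w_i; S^SO = 34, W^SO = 34 + 1.7·34 = 91.8.
Deadweight loss = 28.9.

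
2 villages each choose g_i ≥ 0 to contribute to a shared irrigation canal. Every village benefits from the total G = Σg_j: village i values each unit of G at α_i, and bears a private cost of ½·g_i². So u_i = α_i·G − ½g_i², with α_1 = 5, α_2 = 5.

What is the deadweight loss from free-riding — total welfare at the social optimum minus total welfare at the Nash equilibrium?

25

Village i's FOC: ∂u_i/∂g_i = α_i − g_i = 0, so g_i* = α_i.
NE contributions = (5, 5); G = 10.
W^NE = (Σα)·G − ½Σα_i² = 10² − ½·50 = 75.
Planner sets g_i = Σα_j = 10 for every i, so G^SO = 2·10 = 20.
W^SO = (Σα)·G^SO − ½·2·(Σα)² = (2/2)·10² = 100.
Deadweight loss = W^SO − W^NE = 25.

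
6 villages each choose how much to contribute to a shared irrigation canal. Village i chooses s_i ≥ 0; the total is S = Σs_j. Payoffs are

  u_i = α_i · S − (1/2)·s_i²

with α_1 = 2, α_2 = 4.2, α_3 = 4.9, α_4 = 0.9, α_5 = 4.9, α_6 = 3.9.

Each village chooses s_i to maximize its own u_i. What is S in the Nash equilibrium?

20.8

Village i's FOC: ∂u_i/∂s_i = α_i − s_i = 0, so s_i* = α_i.
NE contributions = (2, 4.2, 4.9, 0.9, 4.9, 3.9); S = 20.8.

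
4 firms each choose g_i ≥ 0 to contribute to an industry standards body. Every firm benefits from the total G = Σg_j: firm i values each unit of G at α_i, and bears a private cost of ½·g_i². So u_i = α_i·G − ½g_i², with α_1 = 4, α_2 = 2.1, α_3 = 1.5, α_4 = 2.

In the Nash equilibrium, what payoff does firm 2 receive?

17.955

Firm i's FOC: ∂u_i/∂g_i = α_i − g_i = 0, so g_i* = α_i.
NE contributions = (4, 2.1, 1.5, 2); G = 9.6.
u_2 = α_2·G − ½·(g_2)² = 2.1·9.6 − ½·2.1² = 17.955.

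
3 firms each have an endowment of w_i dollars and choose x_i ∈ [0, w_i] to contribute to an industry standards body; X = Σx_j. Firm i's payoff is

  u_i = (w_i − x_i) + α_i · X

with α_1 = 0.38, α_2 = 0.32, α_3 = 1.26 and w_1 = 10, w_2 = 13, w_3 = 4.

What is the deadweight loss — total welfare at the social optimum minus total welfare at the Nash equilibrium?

∂u_i/∂x_i = α_i − 1, so firm i contributes w_i if α_i > 1, else 0.
α_i > 1 for i ∈ {3}; NE contributions (0, 0, 4), X = 4.
W^NE = Σw_i − X^NE + (Σα_i)·X^NE = 27 + 0.96·4 = 30.84.
Planner: ∂(Σu_j)/∂x_i = Σα_j − 1 = 0.96 > 0, so everyone contributes w_i; X^SO = 27, W^SO = 27 + 0.96·27 = 52.92.
Deadweight loss = 22.08.

22.08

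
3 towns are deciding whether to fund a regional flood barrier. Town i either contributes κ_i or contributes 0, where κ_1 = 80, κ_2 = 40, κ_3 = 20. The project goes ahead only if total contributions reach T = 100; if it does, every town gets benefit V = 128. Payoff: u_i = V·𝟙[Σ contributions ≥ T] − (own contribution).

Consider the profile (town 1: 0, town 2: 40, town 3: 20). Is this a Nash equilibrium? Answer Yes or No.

Total = 60 < 100: not provided.
Town 1 (pledges 0, payoff 0): pledging 80 → total 140, payoff 48. Profitable deviation.

No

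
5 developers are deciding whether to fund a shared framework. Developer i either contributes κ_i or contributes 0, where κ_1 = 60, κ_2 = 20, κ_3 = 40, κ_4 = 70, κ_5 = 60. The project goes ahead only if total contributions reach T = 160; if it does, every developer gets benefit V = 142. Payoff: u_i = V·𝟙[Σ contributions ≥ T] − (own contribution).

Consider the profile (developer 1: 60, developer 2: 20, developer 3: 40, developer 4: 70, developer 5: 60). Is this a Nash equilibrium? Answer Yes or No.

No

Total = 250 ≥ 160: provided.
Developer 1 (pledges 60, payoff 82): dropping to 0 → total 190, payoff 142. Profitable deviation.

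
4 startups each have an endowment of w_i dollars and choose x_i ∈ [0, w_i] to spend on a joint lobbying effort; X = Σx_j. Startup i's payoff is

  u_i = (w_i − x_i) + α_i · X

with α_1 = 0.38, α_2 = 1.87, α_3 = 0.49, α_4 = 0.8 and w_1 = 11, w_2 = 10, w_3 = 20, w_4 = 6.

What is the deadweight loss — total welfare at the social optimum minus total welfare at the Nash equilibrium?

93.98

∂u_i/∂x_i = α_i − 1, so startup i contributes w_i if α_i > 1, else 0.
α_i > 1 for i ∈ {2}; NE contributions (0, 10, 0, 0), X = 10.
W^NE = Σw_i − X^NE + (Σα_i)·X^NE = 47 + 2.54·10 = 72.4.
Planner: ∂(Σu_j)/∂x_i = Σα_j − 1 = 2.54 > 0, so everyone contributes w_i; X^SO = 47, W^SO = 47 + 2.54·47 = 166.38.
Deadweight loss = 93.98.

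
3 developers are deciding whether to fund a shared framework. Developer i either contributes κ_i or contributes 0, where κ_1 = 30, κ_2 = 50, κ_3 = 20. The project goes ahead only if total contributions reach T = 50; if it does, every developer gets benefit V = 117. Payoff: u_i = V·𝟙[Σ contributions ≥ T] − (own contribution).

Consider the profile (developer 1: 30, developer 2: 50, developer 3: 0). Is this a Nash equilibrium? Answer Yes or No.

Total = 80 ≥ 50: provided.
Developer 1 (pledges 30, payoff 87): dropping to 0 → total 50, payoff 117. Profitable deviation.

No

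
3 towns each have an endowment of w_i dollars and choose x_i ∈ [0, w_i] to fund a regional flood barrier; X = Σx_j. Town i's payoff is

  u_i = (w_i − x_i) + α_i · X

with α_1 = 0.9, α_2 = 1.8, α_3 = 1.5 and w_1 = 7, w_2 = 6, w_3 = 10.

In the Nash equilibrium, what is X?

∂u_i/∂x_i = α_i − 1, so town i contributes w_i if α_i > 1, else 0.
α_i > 1 for i ∈ {2, 3}; NE contributions (0, 6, 10), X = 16.

16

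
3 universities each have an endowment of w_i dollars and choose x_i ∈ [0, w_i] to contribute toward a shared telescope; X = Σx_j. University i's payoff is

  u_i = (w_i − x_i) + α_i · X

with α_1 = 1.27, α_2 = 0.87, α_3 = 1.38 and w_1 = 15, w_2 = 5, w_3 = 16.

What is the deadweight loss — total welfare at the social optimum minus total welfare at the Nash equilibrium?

∂u_i/∂x_i = α_i − 1, so university i contributes w_i if α_i > 1, else 0.
α_i > 1 for i ∈ {1, 3}; NE contributions (15, 0, 16), X = 31.
W^NE = Σw_i − X^NE + (Σα_i)·X^NE = 36 + 2.52·31 = 114.12.
Planner: ∂(Σu_j)/∂x_i = Σα_j − 1 = 2.52 > 0, so everyone contributes w_i; X^SO = 36, W^SO = 36 + 2.52·36 = 126.72.
Deadweight loss = 12.6.

12.6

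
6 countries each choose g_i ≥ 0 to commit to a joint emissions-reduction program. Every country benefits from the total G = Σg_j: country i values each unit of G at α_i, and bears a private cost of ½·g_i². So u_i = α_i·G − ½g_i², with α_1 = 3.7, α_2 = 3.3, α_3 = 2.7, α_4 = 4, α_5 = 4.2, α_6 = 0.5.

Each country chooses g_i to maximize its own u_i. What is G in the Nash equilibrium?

18.4

Country i's FOC: ∂u_i/∂g_i = α_i − g_i = 0, so g_i* = α_i.
NE contributions = (3.7, 3.3, 2.7, 4, 4.2, 0.5); G = 18.4.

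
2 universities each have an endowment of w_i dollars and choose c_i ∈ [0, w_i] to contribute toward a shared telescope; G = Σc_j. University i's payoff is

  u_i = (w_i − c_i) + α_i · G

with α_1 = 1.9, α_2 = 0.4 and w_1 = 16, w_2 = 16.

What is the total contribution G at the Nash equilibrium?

∂u_i/∂c_i = α_i − 1, so university i contributes w_i if α_i > 1, else 0.
α_i > 1 for i ∈ {1}; NE contributions (16, 0), G = 16.

16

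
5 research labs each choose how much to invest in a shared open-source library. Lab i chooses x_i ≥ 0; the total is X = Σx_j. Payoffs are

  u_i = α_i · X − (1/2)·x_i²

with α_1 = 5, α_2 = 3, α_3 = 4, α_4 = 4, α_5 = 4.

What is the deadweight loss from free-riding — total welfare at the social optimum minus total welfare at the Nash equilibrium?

Lab i's FOC: ∂u_i/∂x_i = α_i − x_i = 0, so x_i* = α_i.
NE contributions = (5, 3, 4, 4, 4); X = 20.
W^NE = (Σα)·X − ½Σα_i² = 20² − ½·82 = 359.
Planner sets x_i = Σα_j = 20 for every i, so X^SO = 5·20 = 100.
W^SO = (Σα)·X^SO − ½·5·(Σα)² = (5/2)·20² = 1000.
Deadweight loss = W^SO − W^NE = 641.

641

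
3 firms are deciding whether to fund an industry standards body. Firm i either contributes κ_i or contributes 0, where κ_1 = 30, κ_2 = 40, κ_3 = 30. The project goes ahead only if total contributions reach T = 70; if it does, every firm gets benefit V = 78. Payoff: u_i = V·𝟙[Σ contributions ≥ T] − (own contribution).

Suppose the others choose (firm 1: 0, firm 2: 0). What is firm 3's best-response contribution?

0

Others' total = 0. Even contributing 30 gives 30 < 70: no benefit either way.
Best response: 0.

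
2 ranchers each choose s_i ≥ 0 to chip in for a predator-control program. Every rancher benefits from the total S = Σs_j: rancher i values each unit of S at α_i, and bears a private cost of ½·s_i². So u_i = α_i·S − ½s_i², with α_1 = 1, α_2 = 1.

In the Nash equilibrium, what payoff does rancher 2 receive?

1.5

Rancher i's FOC: ∂u_i/∂s_i = α_i − s_i = 0, so s_i* = α_i.
NE contributions = (1, 1); S = 2.
u_2 = α_2·S − ½·(s_2)² = 1·2 − ½·1² = 1.5.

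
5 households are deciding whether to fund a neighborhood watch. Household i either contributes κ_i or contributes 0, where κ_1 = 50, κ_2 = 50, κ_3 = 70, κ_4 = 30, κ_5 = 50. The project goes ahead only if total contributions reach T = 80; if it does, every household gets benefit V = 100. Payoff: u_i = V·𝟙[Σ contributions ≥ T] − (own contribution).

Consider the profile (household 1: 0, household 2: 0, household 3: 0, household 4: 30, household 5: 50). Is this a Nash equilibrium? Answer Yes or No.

Yes

Total = 80 ≥ 80: provided.
Household 1 (pledges 0, payoff 100): pledging 50 → total 130, payoff 50. No gain.
Household 2 (pledges 0, payoff 100): pledging 50 → total 130, payoff 50. No gain.
Household 3 (pledges 0, payoff 100): pledging 70 → total 150, payoff 30. No gain.
Household 4 (pledges 30, payoff 70): dropping to 0 → total 50, payoff 0. No gain.
Household 5 (pledges 50, payoff 50): dropping to 0 → total 30, payoff 0. No gain.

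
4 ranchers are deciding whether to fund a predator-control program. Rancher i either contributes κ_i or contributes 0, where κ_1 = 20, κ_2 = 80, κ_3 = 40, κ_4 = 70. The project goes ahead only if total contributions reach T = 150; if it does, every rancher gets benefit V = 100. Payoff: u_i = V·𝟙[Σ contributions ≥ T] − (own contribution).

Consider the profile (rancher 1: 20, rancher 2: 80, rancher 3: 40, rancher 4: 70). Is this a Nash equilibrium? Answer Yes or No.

No

Total = 210 ≥ 150: provided.
Rancher 1 (pledges 20, payoff 80): dropping to 0 → total 190, payoff 100. Profitable deviation.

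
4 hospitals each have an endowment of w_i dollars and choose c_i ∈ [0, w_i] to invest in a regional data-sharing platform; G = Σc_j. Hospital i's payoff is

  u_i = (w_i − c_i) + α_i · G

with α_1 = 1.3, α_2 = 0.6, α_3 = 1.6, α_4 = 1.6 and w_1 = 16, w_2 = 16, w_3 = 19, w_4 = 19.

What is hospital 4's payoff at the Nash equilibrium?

86.4

∂u_i/∂c_i = α_i − 1, so hospital i contributes w_i if α_i > 1, else 0.
α_i > 1 for i ∈ {1, 3, 4}; NE contributions (16, 0, 19, 19), G = 54.
u_4 = (19 − 19) + 1.6·54 = 86.4.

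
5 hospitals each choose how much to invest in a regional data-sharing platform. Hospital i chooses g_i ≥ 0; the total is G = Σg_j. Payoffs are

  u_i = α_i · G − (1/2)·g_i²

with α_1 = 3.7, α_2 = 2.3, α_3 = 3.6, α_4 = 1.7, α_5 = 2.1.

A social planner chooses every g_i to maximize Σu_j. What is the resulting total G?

Planner FOC: ∂(Σu_j)/∂g_i = (Σα_j) − g_i = 0, so g_i^SO = Σα_j = 13.4 for every i; G^SO = 67.

67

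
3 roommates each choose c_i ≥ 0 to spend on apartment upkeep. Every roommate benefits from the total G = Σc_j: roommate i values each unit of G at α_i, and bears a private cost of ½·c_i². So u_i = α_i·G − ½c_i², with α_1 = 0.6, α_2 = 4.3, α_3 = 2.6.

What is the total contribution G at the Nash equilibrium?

Roommate i's FOC: ∂u_i/∂c_i = α_i − c_i = 0, so c_i* = α_i.
NE contributions = (0.6, 4.3, 2.6); G = 7.5.

7.5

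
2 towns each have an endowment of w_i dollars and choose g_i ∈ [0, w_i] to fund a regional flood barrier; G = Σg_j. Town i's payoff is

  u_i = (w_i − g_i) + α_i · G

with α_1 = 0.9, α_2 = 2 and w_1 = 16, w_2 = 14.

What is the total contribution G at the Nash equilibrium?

14

∂u_i/∂g_i = α_i − 1, so town i contributes w_i if α_i > 1, else 0.
α_i > 1 for i ∈ {2}; NE contributions (0, 14), G = 14.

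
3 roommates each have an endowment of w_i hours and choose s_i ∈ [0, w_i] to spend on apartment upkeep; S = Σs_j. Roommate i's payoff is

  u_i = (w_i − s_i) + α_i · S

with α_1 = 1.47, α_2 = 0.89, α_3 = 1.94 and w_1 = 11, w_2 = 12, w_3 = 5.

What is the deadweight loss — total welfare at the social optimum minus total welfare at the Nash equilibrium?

39.6

∂u_i/∂s_i = α_i − 1, so roommate i contributes w_i if α_i > 1, else 0.
α_i > 1 for i ∈ {1, 3}; NE contributions (11, 0, 5), S = 16.
W^NE = Σw_i − S^NE + (Σα_i)·S^NE = 28 + 3.3·16 = 80.8.
Planner: ∂(Σu_j)/∂s_i = Σα_j − 1 = 3.3 > 0, so everyone contributes w_i; S^SO = 28, W^SO = 28 + 3.3·28 = 120.4.
Deadweight loss = 39.6.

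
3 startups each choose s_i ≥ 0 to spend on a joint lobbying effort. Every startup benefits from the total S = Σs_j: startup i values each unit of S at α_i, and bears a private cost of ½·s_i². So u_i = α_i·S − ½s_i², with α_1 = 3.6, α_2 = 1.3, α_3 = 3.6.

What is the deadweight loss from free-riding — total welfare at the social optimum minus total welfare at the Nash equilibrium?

Startup i's FOC: ∂u_i/∂s_i = α_i − s_i = 0, so s_i* = α_i.
NE contributions = (3.6, 1.3, 3.6); S = 8.5.
W^NE = (Σα)·S − ½Σα_i² = 8.5² − ½·27.61 = 58.445.
Planner sets s_i = Σα_j = 8.5 for every i, so S^SO = 3·8.5 = 25.5.
W^SO = (Σα)·S^SO − ½·3·(Σα)² = (3/2)·8.5² = 108.375.
Deadweight loss = W^SO − W^NE = 49.93.

49.93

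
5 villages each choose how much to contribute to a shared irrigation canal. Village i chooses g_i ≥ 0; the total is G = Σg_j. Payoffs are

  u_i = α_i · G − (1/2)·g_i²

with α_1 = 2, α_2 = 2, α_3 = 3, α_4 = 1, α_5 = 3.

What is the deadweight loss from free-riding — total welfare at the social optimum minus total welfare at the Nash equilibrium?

195

Village i's FOC: ∂u_i/∂g_i = α_i − g_i = 0, so g_i* = α_i.
NE contributions = (2, 2, 3, 1, 3); G = 11.
W^NE = (Σα)·G − ½Σα_i² = 11² − ½·27 = 107.5.
Planner sets g_i = Σα_j = 11 for every i, so G^SO = 5·11 = 55.
W^SO = (Σα)·G^SO − ½·5·(Σα)² = (5/2)·11² = 302.5.
Deadweight loss = W^SO − W^NE = 195.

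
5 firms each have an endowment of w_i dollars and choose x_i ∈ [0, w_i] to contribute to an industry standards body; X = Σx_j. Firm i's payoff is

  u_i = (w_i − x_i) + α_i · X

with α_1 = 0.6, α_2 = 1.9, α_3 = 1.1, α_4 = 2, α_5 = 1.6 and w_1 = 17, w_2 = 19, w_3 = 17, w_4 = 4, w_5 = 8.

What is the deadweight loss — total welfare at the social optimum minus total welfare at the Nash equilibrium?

∂u_i/∂x_i = α_i − 1, so firm i contributes w_i if α_i > 1, else 0.
α_i > 1 for i ∈ {2, 3, 4, 5}; NE contributions (0, 19, 17, 4, 8), X = 48.
W^NE = Σw_i − X^NE + (Σα_i)·X^NE = 65 + 6.2·48 = 362.6.
Planner: ∂(Σu_j)/∂x_i = Σα_j − 1 = 6.2 > 0, so everyone contributes w_i; X^SO = 65, W^SO = 65 + 6.2·65 = 468.
Deadweight loss = 105.4.

105.4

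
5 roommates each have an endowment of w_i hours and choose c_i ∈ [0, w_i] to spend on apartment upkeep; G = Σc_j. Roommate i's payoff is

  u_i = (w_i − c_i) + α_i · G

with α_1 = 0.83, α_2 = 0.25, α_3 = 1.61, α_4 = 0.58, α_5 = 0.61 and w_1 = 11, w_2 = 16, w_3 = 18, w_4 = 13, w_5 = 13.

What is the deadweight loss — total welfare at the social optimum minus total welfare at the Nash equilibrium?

152.64

∂u_i/∂c_i = α_i − 1, so roommate i contributes w_i if α_i > 1, else 0.
α_i > 1 for i ∈ {3}; NE contributions (0, 0, 18, 0, 0), G = 18.
W^NE = Σw_i − G^NE + (Σα_i)·G^NE = 71 + 2.88·18 = 122.84.
Planner: ∂(Σu_j)/∂c_i = Σα_j − 1 = 2.88 > 0, so everyone contributes w_i; G^SO = 71, W^SO = 71 + 2.88·71 = 275.48.
Deadweight loss = 152.64.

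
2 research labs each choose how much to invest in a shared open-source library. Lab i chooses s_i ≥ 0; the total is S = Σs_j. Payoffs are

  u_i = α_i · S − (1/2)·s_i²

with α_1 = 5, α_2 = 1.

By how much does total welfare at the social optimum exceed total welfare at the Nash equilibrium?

Lab i's FOC: ∂u_i/∂s_i = α_i − s_i = 0, so s_i* = α_i.
NE contributions = (5, 1); S = 6.
W^NE = (Σα)·S − ½Σα_i² = 6² − ½·26 = 23.
Planner sets s_i = Σα_j = 6 for every i, so S^SO = 2·6 = 12.
W^SO = (Σα)·S^SO − ½·2·(Σα)² = (2/2)·6² = 36.
Deadweight loss = W^SO − W^NE = 13.

13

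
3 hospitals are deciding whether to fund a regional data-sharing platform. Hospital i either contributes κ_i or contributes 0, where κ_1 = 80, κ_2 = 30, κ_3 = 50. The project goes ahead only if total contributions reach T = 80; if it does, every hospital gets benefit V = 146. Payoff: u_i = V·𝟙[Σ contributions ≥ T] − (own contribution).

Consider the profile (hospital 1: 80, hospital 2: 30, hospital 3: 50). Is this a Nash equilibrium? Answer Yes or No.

Total = 160 ≥ 80: provided.
Hospital 1 (pledges 80, payoff 66): dropping to 0 → total 80, payoff 146. Profitable deviation.

No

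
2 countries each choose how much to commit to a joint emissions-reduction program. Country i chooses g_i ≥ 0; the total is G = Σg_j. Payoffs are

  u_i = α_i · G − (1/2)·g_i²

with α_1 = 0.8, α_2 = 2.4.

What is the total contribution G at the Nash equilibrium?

Country i's FOC: ∂u_i/∂g_i = α_i − g_i = 0, so g_i* = α_i.
NE contributions = (0.8, 2.4); G = 3.2.

3.2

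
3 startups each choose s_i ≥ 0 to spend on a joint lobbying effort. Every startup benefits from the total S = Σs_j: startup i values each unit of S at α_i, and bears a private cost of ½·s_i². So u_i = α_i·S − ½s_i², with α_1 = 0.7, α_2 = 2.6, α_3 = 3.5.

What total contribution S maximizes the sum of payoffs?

20.4

Planner FOC: ∂(Σu_j)/∂s_i = (Σα_j) − s_i = 0, so s_i^SO = Σα_j = 6.8 for every i; S^SO = 20.4.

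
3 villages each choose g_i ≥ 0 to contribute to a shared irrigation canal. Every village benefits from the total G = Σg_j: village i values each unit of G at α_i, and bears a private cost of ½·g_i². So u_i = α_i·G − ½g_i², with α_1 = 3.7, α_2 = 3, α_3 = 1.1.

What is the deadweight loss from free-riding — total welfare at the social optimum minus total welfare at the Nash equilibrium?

42.37

Village i's FOC: ∂u_i/∂g_i = α_i − g_i = 0, so g_i* = α_i.
NE contributions = (3.7, 3, 1.1); G = 7.8.
W^NE = (Σα)·G − ½Σα_i² = 7.8² − ½·23.9 = 48.89.
Planner sets g_i = Σα_j = 7.8 for every i, so G^SO = 3·7.8 = 23.4.
W^SO = (Σα)·G^SO − ½·3·(Σα)² = (3/2)·7.8² = 91.26.
Deadweight loss = W^SO − W^NE = 42.37.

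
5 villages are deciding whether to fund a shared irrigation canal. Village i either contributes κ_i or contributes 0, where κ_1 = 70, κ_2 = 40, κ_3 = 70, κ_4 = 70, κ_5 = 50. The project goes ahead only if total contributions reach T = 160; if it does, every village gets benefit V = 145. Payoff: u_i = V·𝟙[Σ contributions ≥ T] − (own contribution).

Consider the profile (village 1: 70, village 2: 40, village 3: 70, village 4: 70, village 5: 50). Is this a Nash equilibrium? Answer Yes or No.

No

Total = 300 ≥ 160: provided.
Village 1 (pledges 70, payoff 75): dropping to 0 → total 230, payoff 145. Profitable deviation.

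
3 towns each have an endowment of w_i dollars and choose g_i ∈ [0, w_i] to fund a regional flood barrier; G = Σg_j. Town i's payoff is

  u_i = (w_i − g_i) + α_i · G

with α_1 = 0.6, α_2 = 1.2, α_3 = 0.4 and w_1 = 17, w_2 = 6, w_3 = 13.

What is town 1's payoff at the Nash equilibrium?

20.6

∂u_i/∂g_i = α_i − 1, so town i contributes w_i if α_i > 1, else 0.
α_i > 1 for i ∈ {2}; NE contributions (0, 6, 0), G = 6.
u_1 = (17 − 0) + 0.6·6 = 20.6.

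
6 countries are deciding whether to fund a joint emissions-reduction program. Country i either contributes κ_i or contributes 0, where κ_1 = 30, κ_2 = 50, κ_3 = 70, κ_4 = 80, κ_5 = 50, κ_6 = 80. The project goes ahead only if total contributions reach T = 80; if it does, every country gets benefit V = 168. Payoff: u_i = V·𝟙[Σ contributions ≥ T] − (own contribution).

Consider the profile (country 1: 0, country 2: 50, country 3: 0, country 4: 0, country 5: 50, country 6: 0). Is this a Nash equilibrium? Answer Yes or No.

Yes

Total = 100 ≥ 80: provided.
Country 1 (pledges 0, payoff 168): pledging 30 → total 130, payoff 138. No gain.
Country 2 (pledges 50, payoff 118): dropping to 0 → total 50, payoff 0. No gain.
Country 3 (pledges 0, payoff 168): pledging 70 → total 170, payoff 98. No gain.
Country 4 (pledges 0, payoff 168): pledging 80 → total 180, payoff 88. No gain.
Country 5 (pledges 50, payoff 118): dropping to 0 → total 50, payoff 0. No gain.
Country 6 (pledges 0, payoff 168): pledging 80 → total 180, payoff 88. No gain.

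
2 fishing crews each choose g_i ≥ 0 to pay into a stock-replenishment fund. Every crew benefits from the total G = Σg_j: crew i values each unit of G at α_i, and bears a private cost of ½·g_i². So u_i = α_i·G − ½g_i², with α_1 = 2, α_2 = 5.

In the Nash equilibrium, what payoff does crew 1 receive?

12

Crew i's FOC: ∂u_i/∂g_i = α_i − g_i = 0, so g_i* = α_i.
NE contributions = (2, 5); G = 7.
u_1 = α_1·G − ½·(g_1)² = 2·7 − ½·2² = 12.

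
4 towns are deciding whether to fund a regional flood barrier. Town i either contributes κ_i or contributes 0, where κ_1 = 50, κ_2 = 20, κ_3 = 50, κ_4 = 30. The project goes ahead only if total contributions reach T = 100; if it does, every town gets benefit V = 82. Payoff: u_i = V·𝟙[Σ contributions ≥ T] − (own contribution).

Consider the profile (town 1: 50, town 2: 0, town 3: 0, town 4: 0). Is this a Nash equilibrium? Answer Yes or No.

Total = 50 < 100: not provided.
Town 1 (pledges 50, payoff -50): dropping to 0 → total 0, payoff 0. Profitable deviation.

No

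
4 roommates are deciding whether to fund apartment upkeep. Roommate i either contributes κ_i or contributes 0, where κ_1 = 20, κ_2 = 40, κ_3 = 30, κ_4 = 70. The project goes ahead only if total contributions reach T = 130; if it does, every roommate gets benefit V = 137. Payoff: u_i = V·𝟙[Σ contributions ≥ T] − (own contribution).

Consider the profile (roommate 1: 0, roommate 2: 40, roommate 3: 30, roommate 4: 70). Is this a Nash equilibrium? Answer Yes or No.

Total = 140 ≥ 130: provided.
Roommate 1 (pledges 0, payoff 137): pledging 20 → total 160, payoff 117. No gain.
Roommate 2 (pledges 40, payoff 97): dropping to 0 → total 100, payoff 0. No gain.
Roommate 3 (pledges 30, payoff 107): dropping to 0 → total 110, payoff 0. No gain.
Roommate 4 (pledges 70, payoff 67): dropping to 0 → total 70, payoff 0. No gain.

Yes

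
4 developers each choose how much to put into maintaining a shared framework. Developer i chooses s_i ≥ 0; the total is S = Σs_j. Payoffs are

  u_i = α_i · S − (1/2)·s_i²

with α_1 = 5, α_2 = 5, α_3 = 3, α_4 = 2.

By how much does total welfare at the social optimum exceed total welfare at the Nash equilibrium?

Developer i's FOC: ∂u_i/∂s_i = α_i − s_i = 0, so s_i* = α_i.
NE contributions = (5, 5, 3, 2); S = 15.
W^NE = (Σα)·S − ½Σα_i² = 15² − ½·63 = 193.5.
Planner sets s_i = Σα_j = 15 for every i, so S^SO = 4·15 = 60.
W^SO = (Σα)·S^SO − ½·4·(Σα)² = (4/2)·15² = 450.
Deadweight loss = W^SO − W^NE = 256.5.

256.5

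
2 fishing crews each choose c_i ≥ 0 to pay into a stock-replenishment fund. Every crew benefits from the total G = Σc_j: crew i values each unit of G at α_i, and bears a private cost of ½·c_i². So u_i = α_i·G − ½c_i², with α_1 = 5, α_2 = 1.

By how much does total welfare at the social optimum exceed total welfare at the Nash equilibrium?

Crew i's FOC: ∂u_i/∂c_i = α_i − c_i = 0, so c_i* = α_i.
NE contributions = (5, 1); G = 6.
W^NE = (Σα)·G − ½Σα_i² = 6² − ½·26 = 23.
Planner sets c_i = Σα_j = 6 for every i, so G^SO = 2·6 = 12.
W^SO = (Σα)·G^SO − ½·2·(Σα)² = (2/2)·6² = 36.
Deadweight loss = W^SO − W^NE = 13.

13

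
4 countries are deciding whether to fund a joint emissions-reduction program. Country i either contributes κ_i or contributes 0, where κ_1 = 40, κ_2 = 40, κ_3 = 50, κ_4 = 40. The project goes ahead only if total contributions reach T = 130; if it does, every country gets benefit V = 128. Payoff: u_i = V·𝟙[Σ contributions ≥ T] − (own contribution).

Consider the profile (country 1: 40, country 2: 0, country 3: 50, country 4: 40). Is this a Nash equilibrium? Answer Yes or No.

Total = 130 ≥ 130: provided.
Country 1 (pledges 40, payoff 88): dropping to 0 → total 90, payoff 0. No gain.
Country 2 (pledges 0, payoff 128): pledging 40 → total 170, payoff 88. No gain.
Country 3 (pledges 50, payoff 78): dropping to 0 → total 80, payoff 0. No gain.
Country 4 (pledges 40, payoff 88): dropping to 0 → total 90, payoff 0. No gain.

Yes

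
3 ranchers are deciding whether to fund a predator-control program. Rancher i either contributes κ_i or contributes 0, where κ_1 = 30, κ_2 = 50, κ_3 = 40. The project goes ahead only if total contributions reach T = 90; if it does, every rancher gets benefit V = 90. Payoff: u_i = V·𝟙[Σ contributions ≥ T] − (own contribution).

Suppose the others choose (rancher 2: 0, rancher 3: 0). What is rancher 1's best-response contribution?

Others' total = 0. Even contributing 30 gives 30 < 90: no benefit either way.
Best response: 0.

0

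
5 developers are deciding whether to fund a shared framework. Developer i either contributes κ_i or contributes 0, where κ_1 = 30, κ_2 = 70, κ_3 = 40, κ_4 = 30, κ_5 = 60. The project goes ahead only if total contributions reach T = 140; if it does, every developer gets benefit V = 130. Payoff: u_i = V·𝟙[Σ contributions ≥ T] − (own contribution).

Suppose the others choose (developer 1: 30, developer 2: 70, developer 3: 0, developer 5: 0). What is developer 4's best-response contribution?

0

Others' total = 100. Even contributing 30 gives 130 < 140: no benefit either way.
Best response: 0.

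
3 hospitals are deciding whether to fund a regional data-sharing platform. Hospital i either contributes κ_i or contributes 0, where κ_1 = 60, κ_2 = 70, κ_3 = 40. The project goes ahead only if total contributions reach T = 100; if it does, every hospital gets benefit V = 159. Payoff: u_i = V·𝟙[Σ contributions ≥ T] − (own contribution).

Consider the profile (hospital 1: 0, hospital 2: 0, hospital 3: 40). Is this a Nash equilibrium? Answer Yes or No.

No

Total = 40 < 100: not provided.
Hospital 1 (pledges 0, payoff 0): pledging 60 → total 100, payoff 99. Profitable deviation.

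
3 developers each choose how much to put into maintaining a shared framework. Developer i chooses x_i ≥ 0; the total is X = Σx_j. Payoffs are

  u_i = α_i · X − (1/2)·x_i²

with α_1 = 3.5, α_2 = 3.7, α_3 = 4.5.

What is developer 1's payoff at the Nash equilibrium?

Developer i's FOC: ∂u_i/∂x_i = α_i − x_i = 0, so x_i* = α_i.
NE contributions = (3.5, 3.7, 4.5); X = 11.7.
u_1 = α_1·X − ½·(x_1)² = 3.5·11.7 − ½·3.5² = 34.825.

34.825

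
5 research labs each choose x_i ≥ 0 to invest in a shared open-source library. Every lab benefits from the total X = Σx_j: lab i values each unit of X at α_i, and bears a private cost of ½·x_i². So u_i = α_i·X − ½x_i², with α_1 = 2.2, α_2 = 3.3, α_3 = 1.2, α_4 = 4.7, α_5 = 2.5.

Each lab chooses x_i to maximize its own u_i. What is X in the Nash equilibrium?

13.9

Lab i's FOC: ∂u_i/∂x_i = α_i − x_i = 0, so x_i* = α_i.
NE contributions = (2.2, 3.3, 1.2, 4.7, 2.5); X = 13.9.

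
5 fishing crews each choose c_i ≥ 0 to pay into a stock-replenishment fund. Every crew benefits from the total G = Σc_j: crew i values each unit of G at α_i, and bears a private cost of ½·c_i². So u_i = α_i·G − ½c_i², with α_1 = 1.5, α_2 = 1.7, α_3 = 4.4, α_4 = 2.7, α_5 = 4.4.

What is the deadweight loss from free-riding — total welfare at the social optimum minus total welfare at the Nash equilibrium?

349.71

Crew i's FOC: ∂u_i/∂c_i = α_i − c_i = 0, so c_i* = α_i.
NE contributions = (1.5, 1.7, 4.4, 2.7, 4.4); G = 14.7.
W^NE = (Σα)·G − ½Σα_i² = 14.7² − ½·51.15 = 190.515.
Planner sets c_i = Σα_j = 14.7 for every i, so G^SO = 5·14.7 = 73.5.
W^SO = (Σα)·G^SO − ½·5·(Σα)² = (5/2)·14.7² = 540.225.
Deadweight loss = W^SO − W^NE = 349.71.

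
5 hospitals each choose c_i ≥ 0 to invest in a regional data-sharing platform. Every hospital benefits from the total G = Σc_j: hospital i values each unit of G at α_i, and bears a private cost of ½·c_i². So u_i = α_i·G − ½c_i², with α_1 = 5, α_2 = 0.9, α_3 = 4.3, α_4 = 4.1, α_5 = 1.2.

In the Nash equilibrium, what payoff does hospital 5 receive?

17.88

Hospital i's FOC: ∂u_i/∂c_i = α_i − c_i = 0, so c_i* = α_i.
NE contributions = (5, 0.9, 4.3, 4.1, 1.2); G = 15.5.
u_5 = α_5·G − ½·(c_5)² = 1.2·15.5 − ½·1.2² = 17.88.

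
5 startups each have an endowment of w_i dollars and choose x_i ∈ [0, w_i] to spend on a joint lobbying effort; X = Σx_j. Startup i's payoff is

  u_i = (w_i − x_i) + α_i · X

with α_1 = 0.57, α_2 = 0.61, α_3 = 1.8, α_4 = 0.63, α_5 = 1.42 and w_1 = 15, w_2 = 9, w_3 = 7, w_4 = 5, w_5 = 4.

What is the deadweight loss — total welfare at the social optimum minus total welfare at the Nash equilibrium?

∂u_i/∂x_i = α_i − 1, so startup i contributes w_i if α_i > 1, else 0.
α_i > 1 for i ∈ {3, 5}; NE contributions (0, 0, 7, 0, 4), X = 11.
W^NE = Σw_i − X^NE + (Σα_i)·X^NE = 40 + 4.03·11 = 84.33.
Planner: ∂(Σu_j)/∂x_i = Σα_j − 1 = 4.03 > 0, so everyone contributes w_i; X^SO = 40, W^SO = 40 + 4.03·40 = 201.2.
Deadweight loss = 116.87.

116.87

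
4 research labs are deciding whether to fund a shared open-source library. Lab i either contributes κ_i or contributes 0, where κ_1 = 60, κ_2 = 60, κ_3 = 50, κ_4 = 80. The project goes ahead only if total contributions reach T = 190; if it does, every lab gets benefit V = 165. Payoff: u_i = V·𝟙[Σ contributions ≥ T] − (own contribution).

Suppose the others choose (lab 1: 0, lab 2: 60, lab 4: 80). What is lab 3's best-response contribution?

50

Others' total = 140. Contributing 50 brings total to 190 ≥ 190: gain V − κ_3 = 115.
Best response: 50.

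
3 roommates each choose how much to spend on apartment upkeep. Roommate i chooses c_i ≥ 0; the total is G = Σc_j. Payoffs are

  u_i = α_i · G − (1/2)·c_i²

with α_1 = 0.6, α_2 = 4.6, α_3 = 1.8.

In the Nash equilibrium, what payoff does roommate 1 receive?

Roommate i's FOC: ∂u_i/∂c_i = α_i − c_i = 0, so c_i* = α_i.
NE contributions = (0.6, 4.6, 1.8); G = 7.
u_1 = α_1·G − ½·(c_1)² = 0.6·7 − ½·0.6² = 4.02.

4.02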